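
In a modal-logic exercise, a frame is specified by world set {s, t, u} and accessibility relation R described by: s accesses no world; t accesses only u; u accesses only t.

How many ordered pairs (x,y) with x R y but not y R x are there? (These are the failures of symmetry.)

0

R is symmetric; there are no such tuples.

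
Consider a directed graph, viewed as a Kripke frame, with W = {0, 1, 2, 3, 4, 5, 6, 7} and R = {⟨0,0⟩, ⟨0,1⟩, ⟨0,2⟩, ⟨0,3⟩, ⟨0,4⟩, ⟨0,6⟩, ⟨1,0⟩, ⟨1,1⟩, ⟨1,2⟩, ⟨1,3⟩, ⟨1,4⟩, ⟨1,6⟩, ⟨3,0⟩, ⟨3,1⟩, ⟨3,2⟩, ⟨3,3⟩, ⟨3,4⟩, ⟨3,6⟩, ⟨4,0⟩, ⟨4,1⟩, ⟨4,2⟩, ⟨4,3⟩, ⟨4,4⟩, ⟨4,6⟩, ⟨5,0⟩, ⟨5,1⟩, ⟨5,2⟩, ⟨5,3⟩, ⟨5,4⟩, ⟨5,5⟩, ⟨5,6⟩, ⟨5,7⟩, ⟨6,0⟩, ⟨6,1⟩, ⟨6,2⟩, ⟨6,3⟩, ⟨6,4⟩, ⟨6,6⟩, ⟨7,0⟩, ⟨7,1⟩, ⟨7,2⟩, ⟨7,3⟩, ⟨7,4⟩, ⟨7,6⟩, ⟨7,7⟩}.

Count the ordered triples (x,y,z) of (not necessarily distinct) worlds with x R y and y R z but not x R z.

R is transitive; there are no such tuples.

0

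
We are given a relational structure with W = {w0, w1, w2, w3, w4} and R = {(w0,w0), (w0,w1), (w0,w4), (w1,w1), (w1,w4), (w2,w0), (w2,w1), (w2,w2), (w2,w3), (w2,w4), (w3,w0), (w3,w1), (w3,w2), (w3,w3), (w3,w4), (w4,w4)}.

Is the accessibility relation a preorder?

Reflexive: yes — every world is R-related to itself.
Transitive: yes — every two-step R-path is closed by a direct edge.
So R is a preorder.

Yes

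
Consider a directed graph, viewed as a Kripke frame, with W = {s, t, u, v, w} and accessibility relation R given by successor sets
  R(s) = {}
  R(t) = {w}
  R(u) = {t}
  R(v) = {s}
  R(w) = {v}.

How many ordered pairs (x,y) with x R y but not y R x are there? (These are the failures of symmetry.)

Enumerating: (t,w), (u,t), (v,s), (w,v).

4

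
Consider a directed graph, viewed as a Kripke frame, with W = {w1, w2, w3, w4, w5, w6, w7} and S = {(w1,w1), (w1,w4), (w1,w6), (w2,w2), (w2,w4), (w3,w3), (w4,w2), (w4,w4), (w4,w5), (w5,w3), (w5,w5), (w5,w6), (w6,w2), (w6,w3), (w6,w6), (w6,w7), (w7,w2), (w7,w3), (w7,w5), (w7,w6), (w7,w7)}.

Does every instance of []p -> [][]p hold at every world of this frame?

By correspondence theory, 4 is valid on a frame iff S is transitive.
Transitive: no — w1 S w4 and w4 S w2, but not w1 S w2.

No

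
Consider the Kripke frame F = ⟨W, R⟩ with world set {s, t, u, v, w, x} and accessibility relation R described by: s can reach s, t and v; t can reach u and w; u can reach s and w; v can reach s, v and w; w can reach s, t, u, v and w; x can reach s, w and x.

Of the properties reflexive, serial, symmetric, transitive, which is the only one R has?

serial

Reflexive: no — t is not related to itself.
Serial: yes — every world has a successor (e.g. s R s).
Symmetric: no — s R t but not t R s.
Transitive: no — s R t and t R u, but not s R u.
Only serial holds.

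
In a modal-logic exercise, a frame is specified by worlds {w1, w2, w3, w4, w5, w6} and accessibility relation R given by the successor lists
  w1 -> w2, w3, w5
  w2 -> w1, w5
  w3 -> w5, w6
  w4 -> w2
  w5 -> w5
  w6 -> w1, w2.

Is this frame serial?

Yes

Serial: yes — every world has a successor (e.g. w1 R w2).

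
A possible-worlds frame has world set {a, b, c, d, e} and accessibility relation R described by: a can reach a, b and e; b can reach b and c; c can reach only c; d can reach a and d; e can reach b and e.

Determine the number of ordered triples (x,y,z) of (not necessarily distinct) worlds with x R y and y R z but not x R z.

Enumerating: (a,b,c), (d,a,b), (d,a,e), (e,b,c).

4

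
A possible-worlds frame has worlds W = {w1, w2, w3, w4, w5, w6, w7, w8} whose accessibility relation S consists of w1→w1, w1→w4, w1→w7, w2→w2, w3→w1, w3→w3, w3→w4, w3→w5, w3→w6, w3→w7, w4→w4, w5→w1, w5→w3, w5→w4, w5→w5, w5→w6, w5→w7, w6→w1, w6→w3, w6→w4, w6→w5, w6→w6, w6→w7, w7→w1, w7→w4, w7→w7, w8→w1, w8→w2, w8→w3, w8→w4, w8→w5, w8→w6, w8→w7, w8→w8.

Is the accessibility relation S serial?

Serial: yes — every world has a successor (e.g. w1 S w1).

Yes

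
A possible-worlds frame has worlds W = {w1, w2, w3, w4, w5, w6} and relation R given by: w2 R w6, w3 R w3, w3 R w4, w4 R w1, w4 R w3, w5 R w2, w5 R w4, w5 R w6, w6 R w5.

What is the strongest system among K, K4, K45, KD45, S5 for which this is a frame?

K

Transitive (axiom 4): no — w2 R w6 and w6 R w5, but not w2 R w5.
Euclidean (axiom 5): no — w4 R w1 and w4 R w3, but not w1 R w3.
Serial (axiom D): no — w1 has no R-successor.
Reflexive (axiom T): no — w1 is not related to itself.
So F validates K; K4 would additionally require R to be transitive. The strongest is K.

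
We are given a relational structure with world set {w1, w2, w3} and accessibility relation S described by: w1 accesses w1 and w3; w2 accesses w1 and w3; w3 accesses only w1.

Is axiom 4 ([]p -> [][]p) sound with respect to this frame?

No

The schema 4 characterises exactly the transitive frames.
Transitive: no — w3 S w1 and w1 S w3, but not w3 S w3.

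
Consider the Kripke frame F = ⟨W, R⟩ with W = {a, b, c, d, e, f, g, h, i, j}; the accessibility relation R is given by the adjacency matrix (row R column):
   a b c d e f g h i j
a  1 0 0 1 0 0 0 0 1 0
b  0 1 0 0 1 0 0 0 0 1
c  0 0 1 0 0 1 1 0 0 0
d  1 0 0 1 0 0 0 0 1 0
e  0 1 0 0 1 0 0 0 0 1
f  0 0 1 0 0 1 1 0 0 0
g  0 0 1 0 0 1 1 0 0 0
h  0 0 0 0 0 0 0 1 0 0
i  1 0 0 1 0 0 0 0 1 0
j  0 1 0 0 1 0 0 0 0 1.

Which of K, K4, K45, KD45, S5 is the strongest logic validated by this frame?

S5

Transitive (axiom 4): yes — every two-step R-path is closed by a direct edge.
Euclidean (axiom 5): yes — any two successors of a common world are R-related.
Serial (axiom D): yes — every world has a successor (e.g. a R a).
Reflexive (axiom T): yes — every world is R-related to itself.
So F validates K, K4, K45, KD45, S5. The strongest is S5.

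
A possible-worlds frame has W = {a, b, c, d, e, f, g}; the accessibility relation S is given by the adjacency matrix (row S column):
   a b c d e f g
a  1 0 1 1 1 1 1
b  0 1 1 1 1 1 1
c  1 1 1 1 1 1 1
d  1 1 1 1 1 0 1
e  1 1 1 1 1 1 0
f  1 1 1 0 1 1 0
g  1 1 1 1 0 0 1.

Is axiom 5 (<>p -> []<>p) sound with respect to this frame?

No

The schema 5 characterises exactly the Euclidean frames.
Euclidean: no — a S d and a S f, but not d S f.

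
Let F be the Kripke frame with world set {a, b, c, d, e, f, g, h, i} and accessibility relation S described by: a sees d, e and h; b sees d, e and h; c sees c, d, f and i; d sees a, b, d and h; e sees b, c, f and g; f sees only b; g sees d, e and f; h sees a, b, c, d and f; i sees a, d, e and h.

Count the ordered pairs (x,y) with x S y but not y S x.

Enumerating: (a,e), (c,d), (c,f), (c,i), (e,c), (e,f), (f,b), (g,d), (g,f), (h,c), (h,f), (i,a), (i,d), (i,e), (i,h).

15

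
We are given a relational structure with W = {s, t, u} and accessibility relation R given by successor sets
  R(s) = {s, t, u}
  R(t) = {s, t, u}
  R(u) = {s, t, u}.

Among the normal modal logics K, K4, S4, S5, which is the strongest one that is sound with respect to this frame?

S5

Transitive (axiom 4): yes — every two-step R-path is closed by a direct edge.
Reflexive (axiom T): yes — every world is R-related to itself.
Euclidean (axiom 5): yes — any two successors of a common world are R-related.
So F validates K, K4, S4, S5. The strongest is S5.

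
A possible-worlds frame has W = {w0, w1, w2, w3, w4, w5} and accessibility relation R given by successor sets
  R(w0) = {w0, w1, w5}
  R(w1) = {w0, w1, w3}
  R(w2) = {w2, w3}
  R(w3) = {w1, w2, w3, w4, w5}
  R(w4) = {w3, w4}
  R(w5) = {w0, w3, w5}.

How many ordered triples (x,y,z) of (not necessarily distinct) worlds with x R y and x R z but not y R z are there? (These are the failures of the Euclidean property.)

Enumerating: (w0,w1,w5), (w0,w5,w1), (w1,w0,w3), (w1,w3,w0), (w3,w1,w2), (w3,w1,w4), (w3,w1,w5), (w3,w2,w1), (w3,w2,w4), (w3,w2,w5), (w3,w4,w1), (w3,w4,w2), (w3,w4,w5), (w3,w5,w1), (w3,w5,w2), (w3,w5,w4), (w5,w0,w3), (w5,w3,w0).

18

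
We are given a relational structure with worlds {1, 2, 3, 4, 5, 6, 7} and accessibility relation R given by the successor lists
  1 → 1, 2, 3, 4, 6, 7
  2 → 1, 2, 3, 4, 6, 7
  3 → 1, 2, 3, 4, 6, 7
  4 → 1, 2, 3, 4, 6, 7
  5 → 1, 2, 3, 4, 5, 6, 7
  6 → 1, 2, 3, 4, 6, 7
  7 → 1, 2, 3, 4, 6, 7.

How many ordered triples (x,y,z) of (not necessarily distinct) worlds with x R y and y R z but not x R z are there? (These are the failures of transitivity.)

0

R is transitive; there are no such tuples.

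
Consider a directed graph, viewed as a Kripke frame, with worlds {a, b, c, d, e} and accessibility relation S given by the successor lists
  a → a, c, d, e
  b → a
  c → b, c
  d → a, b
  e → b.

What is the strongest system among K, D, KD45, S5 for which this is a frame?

Serial (axiom D): yes — every world has a successor (e.g. a S a).
Euclidean (axiom 5): no — a S c and a S d, but not c S d.
Transitive (axiom 4): no — a S c and c S b, but not a S b.
Reflexive (axiom T): no — b is not related to itself.
So F validates K, D; KD45 would additionally require S to be Euclidean and transitive. The strongest is D.

D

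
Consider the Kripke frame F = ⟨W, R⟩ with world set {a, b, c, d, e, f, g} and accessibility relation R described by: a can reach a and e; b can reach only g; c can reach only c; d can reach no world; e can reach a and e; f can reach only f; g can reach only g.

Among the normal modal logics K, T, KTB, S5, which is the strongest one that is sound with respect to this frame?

Reflexive (axiom T): no — b is not related to itself.
Symmetric (axiom B): no — b R g but not g R b.
Euclidean (axiom 5): yes — any two successors of a common world are R-related.
So F validates K; T would additionally require R to be reflexive. The strongest is K.

K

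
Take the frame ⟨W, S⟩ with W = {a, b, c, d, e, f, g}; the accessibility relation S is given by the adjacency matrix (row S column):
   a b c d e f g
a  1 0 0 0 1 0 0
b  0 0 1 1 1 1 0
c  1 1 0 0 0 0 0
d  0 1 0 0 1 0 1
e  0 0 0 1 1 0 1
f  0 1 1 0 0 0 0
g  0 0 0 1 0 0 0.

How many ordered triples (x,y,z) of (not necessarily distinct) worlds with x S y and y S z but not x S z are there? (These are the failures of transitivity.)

26

Enumerating: (a,e,d), (a,e,g), (b,c,a), (b,c,b), (b,d,b), (b,d,g), (b,e,g), (b,f,b), (c,a,e), (c,b,c), (c,b,d), (c,b,e), … and 14 more.
Total: 26.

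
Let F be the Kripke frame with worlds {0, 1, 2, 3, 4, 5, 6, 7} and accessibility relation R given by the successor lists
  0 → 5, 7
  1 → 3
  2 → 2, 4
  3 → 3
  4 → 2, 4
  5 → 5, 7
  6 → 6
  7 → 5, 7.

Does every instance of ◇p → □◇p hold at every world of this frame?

Yes

Axiom 5 corresponds to the accessibility relation being Euclidean.
Euclidean: yes — any two successors of a common world are R-related.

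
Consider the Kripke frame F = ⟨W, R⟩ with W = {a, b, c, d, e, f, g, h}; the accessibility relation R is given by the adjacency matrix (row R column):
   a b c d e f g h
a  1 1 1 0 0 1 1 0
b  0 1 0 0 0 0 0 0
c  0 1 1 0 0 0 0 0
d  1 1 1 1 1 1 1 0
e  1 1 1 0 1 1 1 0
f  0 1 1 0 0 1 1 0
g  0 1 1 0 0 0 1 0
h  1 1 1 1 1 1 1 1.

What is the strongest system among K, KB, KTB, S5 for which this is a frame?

K

Symmetric (axiom B): no — a R b but not b R a.
Reflexive (axiom T): yes — every world is R-related to itself.
Euclidean (axiom 5): no — a R b and a R c, but not b R c.
So F validates K; KB would additionally require R to be symmetric. The strongest is K.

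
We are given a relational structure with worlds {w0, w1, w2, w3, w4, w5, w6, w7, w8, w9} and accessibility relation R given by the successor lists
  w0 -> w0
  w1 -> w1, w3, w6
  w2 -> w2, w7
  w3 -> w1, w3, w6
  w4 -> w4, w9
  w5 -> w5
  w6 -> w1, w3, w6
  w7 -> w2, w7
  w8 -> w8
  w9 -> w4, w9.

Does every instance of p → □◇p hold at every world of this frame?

By correspondence theory, B is valid on a frame iff R is symmetric.
Symmetric: yes — every pair in R has its reverse in R.

Yes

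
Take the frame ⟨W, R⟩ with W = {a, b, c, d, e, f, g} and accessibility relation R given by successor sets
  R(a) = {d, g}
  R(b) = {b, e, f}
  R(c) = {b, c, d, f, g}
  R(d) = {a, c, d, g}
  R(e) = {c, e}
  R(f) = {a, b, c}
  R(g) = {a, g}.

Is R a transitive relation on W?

Transitive: no — a R d and d R c, but not a R c.

No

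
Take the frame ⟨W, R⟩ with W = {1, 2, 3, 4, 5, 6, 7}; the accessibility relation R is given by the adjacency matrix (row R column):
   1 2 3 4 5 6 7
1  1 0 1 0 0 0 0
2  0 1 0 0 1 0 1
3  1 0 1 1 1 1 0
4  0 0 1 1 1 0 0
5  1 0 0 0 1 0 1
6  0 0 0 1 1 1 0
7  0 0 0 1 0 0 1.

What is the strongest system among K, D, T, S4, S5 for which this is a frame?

Serial (axiom D): yes — every world has a successor (e.g. 1 R 1).
Reflexive (axiom T): yes — every world is R-related to itself.
Transitive (axiom 4): no — 1 R 3 and 3 R 4, but not 1 R 4.
Euclidean (axiom 5): no — 2 R 7 and 2 R 5, but not 7 R 5.
So F validates K, D, T; S4 would additionally require R to be transitive. The strongest is T.

T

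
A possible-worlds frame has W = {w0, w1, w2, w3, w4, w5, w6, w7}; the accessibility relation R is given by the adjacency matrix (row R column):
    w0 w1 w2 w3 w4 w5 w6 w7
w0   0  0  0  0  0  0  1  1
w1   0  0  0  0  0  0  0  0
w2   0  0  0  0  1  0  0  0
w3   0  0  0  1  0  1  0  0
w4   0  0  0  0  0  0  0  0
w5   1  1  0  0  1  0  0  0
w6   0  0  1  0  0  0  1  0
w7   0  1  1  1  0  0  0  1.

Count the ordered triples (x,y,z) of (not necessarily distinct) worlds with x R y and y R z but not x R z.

Enumerating: (w0,w6,w2), (w0,w7,w1), (w0,w7,w2), (w0,w7,w3), (w3,w5,w0), (w3,w5,w1), (w3,w5,w4), (w5,w0,w6), (w5,w0,w7), (w6,w2,w4), (w7,w2,w4), (w7,w3,w5).

12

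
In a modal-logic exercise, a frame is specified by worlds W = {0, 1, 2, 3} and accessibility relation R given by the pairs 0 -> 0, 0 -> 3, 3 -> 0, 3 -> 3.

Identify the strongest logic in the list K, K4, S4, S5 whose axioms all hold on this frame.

Transitive (axiom 4): yes — every two-step R-path is closed by a direct edge.
Reflexive (axiom T): no — 1 is not related to itself.
Euclidean (axiom 5): yes — any two successors of a common world are R-related.
So F validates K, K4; S4 would additionally require R to be reflexive. The strongest is K4.

K4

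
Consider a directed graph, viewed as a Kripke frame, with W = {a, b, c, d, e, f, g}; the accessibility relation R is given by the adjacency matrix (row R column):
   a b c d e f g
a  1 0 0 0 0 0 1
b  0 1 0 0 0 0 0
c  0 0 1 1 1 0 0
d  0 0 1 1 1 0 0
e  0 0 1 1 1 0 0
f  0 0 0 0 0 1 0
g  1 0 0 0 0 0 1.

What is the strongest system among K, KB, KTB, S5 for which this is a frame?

S5

Symmetric (axiom B): yes — every pair in R has its reverse in R.
Reflexive (axiom T): yes — every world is R-related to itself.
Euclidean (axiom 5): yes — any two successors of a common world are R-related.
So F validates K, KB, KTB, S5. The strongest is S5.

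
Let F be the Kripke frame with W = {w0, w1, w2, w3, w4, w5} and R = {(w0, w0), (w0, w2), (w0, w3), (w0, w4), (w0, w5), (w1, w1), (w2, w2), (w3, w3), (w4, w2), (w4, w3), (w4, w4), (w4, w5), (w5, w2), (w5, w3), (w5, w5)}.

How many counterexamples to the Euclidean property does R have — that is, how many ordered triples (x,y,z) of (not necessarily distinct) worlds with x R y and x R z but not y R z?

22

Enumerating: (w0,w2,w0), (w0,w2,w3), (w0,w2,w4), (w0,w2,w5), (w0,w3,w0), (w0,w3,w2), (w0,w3,w4), (w0,w3,w5), (w0,w4,w0), (w0,w5,w0), (w0,w5,w4), (w4,w2,w3), … and 10 more.
Total: 22.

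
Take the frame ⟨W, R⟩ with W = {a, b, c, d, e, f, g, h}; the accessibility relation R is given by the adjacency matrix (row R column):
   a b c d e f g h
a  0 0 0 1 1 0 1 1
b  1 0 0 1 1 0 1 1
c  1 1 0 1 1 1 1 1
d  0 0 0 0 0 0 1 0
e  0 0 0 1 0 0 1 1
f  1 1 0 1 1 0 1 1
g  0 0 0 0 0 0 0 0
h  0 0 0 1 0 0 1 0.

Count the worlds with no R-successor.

1

Enumerating: g.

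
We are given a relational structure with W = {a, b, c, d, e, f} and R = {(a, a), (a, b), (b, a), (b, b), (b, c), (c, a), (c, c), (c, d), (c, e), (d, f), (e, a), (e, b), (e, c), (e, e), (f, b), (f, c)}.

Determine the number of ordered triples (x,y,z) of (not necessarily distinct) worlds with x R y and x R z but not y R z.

16

Enumerating: (b,a,c), (b,c,b), (c,a,c), (c,a,d), (c,a,e), (c,d,a), (c,d,c), (c,d,d), (c,d,e), (c,e,d), (d,f,f), (e,a,c), (e,a,e), (e,b,e), (e,c,b), (f,c,b).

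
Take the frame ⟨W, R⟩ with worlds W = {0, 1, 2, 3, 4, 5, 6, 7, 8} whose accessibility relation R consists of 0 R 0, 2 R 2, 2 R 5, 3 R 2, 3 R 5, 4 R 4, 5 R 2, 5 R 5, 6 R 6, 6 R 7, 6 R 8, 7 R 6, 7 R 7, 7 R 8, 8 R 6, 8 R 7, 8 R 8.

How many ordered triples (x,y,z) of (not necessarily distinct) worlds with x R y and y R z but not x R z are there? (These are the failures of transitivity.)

0

R is transitive; there are no such tuples.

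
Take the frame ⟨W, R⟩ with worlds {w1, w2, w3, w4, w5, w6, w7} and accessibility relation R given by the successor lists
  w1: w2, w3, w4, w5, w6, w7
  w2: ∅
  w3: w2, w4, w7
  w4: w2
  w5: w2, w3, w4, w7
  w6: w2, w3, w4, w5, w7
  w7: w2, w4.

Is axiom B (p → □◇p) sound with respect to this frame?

No

By correspondence theory, B is valid on a frame iff R is symmetric.
Symmetric: no — w1 R w2 but not w2 R w1.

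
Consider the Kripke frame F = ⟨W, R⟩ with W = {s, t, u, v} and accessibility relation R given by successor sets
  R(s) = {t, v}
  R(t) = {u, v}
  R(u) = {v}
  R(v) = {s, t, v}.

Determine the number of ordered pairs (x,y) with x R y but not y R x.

3

Enumerating: (s,t), (t,u), (u,v).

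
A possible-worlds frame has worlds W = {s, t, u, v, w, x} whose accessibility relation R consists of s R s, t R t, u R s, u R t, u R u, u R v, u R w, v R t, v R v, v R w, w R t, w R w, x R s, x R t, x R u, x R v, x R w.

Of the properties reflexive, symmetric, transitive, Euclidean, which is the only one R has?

Reflexive: no — x is not related to itself.
Symmetric: no — u R s but not s R u.
Transitive: yes — every two-step R-path is closed by a direct edge.
Euclidean: no — u R s and u R t, but not s R t.
Only transitive holds.

transitive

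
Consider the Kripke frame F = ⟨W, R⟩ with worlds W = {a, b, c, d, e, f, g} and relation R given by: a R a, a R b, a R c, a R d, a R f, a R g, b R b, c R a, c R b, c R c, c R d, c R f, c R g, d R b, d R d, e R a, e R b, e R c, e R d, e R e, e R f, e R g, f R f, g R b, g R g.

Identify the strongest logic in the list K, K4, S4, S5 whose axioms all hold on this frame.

Transitive (axiom 4): yes — every two-step R-path is closed by a direct edge.
Reflexive (axiom T): yes — every world is R-related to itself.
Euclidean (axiom 5): no — a R b and a R c, but not b R c.
So F validates K, K4, S4; S5 would additionally require R to be Euclidean. The strongest is S4.

S4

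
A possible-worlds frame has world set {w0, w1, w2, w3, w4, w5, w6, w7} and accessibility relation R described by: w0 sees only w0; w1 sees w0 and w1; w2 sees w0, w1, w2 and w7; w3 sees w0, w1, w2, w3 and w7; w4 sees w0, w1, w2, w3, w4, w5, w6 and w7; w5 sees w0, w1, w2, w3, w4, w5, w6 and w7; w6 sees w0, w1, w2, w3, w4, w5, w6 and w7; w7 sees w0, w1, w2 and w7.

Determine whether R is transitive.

Yes

Transitive: yes — every two-step R-path is closed by a direct edge.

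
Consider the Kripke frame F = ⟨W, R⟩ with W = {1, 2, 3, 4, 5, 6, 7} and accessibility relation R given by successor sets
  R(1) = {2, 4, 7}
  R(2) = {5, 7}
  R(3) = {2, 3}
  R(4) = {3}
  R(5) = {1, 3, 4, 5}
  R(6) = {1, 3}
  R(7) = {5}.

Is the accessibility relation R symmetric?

Symmetric: no — 1 R 2 but not 2 R 1.

No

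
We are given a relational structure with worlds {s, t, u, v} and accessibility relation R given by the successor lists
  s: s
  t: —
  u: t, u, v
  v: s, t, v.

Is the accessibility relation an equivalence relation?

No

Reflexive: no — t is not related to itself.
Symmetric: no — u R t but not t R u.
Transitive: no — u R v and v R s, but not u R s.
So R is not an equivalence relation.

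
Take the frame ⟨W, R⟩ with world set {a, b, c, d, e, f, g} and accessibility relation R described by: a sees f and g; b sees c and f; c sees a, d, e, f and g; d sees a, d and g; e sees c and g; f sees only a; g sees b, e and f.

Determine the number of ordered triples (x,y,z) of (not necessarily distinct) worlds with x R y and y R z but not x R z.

27

Enumerating: (a,f,a), (a,g,b), (a,g,e), (b,c,a), (b,c,d), (b,c,e), (b,c,g), (b,f,a), (c,e,c), (c,g,b), (d,a,f), (d,g,b), … and 15 more.
Total: 27.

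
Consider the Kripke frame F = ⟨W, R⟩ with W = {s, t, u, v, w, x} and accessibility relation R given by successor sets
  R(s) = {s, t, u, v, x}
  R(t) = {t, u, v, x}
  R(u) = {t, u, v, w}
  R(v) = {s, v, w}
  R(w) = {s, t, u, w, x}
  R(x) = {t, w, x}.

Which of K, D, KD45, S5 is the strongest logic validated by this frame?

Serial (axiom D): yes — every world has a successor (e.g. s R s).
Euclidean (axiom 5): no — s R u and s R x, but not u R x.
Transitive (axiom 4): no — s R u and u R w, but not s R w.
Reflexive (axiom T): yes — every world is R-related to itself.
So F validates K, D; KD45 would additionally require R to be Euclidean and transitive. The strongest is D.

D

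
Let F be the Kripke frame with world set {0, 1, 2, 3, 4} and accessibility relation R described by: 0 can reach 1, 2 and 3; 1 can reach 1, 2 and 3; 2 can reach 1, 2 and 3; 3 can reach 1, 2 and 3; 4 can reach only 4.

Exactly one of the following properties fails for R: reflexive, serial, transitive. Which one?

Reflexive: no — 0 is not related to itself.
Serial: yes — every world has a successor (e.g. 0 R 1).
Transitive: yes — every two-step R-path is closed by a direct edge.
Only reflexive fails.

reflexive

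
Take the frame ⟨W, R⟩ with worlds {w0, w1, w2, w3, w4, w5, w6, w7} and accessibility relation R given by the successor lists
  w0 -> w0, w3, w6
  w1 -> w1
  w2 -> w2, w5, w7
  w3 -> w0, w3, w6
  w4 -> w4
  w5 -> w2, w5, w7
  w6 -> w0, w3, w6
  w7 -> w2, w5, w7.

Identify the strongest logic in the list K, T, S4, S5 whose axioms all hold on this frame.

Reflexive (axiom T): yes — every world is R-related to itself.
Transitive (axiom 4): yes — every two-step R-path is closed by a direct edge.
Euclidean (axiom 5): yes — any two successors of a common world are R-related.
So F validates K, T, S4, S5. The strongest is S5.

S5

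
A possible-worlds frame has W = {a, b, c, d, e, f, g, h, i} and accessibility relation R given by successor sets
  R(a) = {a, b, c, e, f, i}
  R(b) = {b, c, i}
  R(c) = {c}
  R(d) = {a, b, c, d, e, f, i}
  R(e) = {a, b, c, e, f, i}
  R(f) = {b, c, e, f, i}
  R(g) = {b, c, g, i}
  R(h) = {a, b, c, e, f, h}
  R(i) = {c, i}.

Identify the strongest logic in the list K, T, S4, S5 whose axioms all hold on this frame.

Reflexive (axiom T): yes — every world is R-related to itself.
Transitive (axiom 4): no — f R e and e R a, but not f R a.
Euclidean (axiom 5): no — a R b and a R e, but not b R e.
So F validates K, T; S4 would additionally require R to be transitive. The strongest is T.

T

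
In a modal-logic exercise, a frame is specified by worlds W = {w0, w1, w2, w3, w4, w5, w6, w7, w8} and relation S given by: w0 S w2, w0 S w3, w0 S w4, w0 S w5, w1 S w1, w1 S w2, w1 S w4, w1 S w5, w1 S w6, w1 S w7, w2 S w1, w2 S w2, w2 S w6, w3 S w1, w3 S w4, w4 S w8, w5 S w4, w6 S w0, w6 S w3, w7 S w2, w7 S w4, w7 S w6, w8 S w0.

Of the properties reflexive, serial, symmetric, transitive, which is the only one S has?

serial

Reflexive: no — w0 is not related to itself.
Serial: yes — every world has a successor (e.g. w0 S w2).
Symmetric: no — w0 S w2 but not w2 S w0.
Transitive: no — w0 S w2 and w2 S w1, but not w0 S w1.
Only serial holds.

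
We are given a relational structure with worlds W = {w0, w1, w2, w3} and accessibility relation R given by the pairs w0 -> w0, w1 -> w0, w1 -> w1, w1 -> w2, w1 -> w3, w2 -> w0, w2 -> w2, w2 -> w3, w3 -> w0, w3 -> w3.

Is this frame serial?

Serial: yes — every world has a successor (e.g. w0 R w0).

Yes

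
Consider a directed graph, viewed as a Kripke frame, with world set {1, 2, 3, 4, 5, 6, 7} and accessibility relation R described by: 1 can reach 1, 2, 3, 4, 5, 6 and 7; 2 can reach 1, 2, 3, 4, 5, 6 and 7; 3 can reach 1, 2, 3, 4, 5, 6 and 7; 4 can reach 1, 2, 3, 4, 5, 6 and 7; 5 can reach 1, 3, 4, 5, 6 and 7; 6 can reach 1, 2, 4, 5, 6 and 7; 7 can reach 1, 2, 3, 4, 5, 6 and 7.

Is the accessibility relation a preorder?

Reflexive: yes — every world is R-related to itself.
Transitive: no — 5 R 1 and 1 R 2, but not 5 R 2.
So R is not a preorder.

No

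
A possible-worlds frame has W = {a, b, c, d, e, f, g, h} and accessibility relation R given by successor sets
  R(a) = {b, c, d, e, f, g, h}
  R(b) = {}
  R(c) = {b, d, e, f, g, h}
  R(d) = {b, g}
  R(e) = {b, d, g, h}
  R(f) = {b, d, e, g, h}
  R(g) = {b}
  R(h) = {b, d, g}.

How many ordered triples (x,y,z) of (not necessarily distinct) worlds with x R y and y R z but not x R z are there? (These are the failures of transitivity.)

0

R is transitive; there are no such tuples.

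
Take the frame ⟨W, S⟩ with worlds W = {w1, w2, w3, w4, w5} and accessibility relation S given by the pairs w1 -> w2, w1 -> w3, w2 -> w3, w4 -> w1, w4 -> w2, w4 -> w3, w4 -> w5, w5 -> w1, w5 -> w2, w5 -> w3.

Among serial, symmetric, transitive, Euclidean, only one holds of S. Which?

transitive

Serial: no — w3 has no S-successor.
Symmetric: no — w1 S w2 but not w2 S w1.
Transitive: yes — every two-step S-path is closed by a direct edge.
Euclidean: no — w1 S w3 and w1 S w2, but not w3 S w2.
Only transitive holds.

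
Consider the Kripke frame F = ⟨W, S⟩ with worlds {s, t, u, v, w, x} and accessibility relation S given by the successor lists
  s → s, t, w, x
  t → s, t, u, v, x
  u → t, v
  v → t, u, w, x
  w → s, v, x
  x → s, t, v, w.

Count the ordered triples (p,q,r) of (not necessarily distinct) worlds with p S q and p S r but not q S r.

33

Enumerating: (s,t,w), (s,w,t), (s,w,w), (s,x,x), (t,s,u), (t,s,v), (t,u,s), (t,u,u), (t,u,x), (t,v,s), (t,v,v), (t,x,u), … and 21 more.
Total: 33.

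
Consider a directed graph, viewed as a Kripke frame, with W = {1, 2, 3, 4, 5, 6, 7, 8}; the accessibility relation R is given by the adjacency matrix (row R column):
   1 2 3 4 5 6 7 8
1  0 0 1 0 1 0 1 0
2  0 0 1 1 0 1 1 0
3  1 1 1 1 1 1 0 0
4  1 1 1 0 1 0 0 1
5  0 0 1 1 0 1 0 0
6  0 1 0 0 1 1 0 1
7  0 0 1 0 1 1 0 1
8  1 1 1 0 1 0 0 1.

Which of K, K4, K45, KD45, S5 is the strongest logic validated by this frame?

K

Transitive (axiom 4): no — 1 R 3 and 3 R 2, but not 1 R 2.
Euclidean (axiom 5): no — 1 R 3 and 1 R 7, but not 3 R 7.
Serial (axiom D): yes — every world has a successor (e.g. 1 R 3).
Reflexive (axiom T): no — 1 is not related to itself.
So F validates K; K4 would additionally require R to be transitive. The strongest is K.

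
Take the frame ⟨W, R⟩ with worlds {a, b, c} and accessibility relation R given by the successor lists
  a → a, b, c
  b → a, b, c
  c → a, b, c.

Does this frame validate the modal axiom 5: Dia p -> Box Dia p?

Yes

By correspondence theory, 5 is valid on a frame iff R is Euclidean.
Euclidean: yes — any two successors of a common world are R-related.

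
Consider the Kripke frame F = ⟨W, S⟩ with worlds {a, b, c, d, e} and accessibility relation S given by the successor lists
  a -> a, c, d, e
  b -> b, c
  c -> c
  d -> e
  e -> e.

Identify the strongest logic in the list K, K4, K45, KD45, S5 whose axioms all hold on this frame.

Transitive (axiom 4): yes — every two-step S-path is closed by a direct edge.
Euclidean (axiom 5): no — a S c and a S d, but not c S d.
Serial (axiom D): yes — every world has a successor (e.g. a S a).
Reflexive (axiom T): no — d is not related to itself.
So F validates K, K4; K45 would additionally require S to be Euclidean. The strongest is K4.

K4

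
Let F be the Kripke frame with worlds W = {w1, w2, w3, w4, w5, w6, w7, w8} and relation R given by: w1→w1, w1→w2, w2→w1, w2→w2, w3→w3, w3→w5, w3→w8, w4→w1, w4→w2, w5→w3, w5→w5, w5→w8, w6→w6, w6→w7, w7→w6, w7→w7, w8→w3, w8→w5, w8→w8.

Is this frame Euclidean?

Euclidean: yes — any two successors of a common world are R-related.

Yes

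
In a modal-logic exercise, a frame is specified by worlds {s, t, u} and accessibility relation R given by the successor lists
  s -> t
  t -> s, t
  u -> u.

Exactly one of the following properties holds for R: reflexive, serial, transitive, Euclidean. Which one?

Reflexive: no — s is not related to itself.
Serial: yes — every world has a successor (e.g. s R t).
Transitive: no — s R t and t R s, but not s R s.
Euclidean: no — t R s and t R s, but not s R s.
Only serial holds.

serial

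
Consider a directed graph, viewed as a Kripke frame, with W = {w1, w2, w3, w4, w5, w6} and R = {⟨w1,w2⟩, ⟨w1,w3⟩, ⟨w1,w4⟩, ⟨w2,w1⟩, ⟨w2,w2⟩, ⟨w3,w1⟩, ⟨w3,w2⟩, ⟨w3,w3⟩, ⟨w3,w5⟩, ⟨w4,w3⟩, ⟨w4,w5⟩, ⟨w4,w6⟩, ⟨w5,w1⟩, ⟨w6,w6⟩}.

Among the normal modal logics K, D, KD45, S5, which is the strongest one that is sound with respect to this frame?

D

Serial (axiom D): yes — every world has a successor (e.g. w1 R w2).
Euclidean (axiom 5): no — w1 R w2 and w1 R w3, but not w2 R w3.
Transitive (axiom 4): no — w1 R w3 and w3 R w5, but not w1 R w5.
Reflexive (axiom T): no — w1 is not related to itself.
So F validates K, D; KD45 would additionally require R to be Euclidean and transitive. The strongest is D.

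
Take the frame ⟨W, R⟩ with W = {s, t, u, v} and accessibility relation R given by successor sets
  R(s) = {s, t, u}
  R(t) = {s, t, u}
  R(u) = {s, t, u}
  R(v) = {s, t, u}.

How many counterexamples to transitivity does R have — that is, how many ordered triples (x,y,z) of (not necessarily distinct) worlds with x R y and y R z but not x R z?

0

R is transitive; there are no such tuples.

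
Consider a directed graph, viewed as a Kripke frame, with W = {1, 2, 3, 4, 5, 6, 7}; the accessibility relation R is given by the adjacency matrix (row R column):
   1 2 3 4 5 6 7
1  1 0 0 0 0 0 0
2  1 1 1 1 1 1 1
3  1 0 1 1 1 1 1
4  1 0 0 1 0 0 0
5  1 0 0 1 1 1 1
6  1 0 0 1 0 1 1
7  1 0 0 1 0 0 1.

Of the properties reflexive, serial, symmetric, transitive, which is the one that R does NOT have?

symmetric

Reflexive: yes — every world is R-related to itself.
Serial: yes — every world has a successor (e.g. 1 R 1).
Symmetric: no — 2 R 1 but not 1 R 2.
Transitive: yes — every two-step R-path is closed by a direct edge.
Only symmetric fails.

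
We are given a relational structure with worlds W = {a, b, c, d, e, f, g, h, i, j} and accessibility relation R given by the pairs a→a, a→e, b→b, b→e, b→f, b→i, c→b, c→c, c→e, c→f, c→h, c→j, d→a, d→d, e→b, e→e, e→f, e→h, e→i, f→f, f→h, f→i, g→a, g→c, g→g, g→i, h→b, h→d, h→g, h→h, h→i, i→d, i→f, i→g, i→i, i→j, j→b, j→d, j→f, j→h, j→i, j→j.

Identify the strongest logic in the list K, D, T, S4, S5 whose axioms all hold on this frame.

T

Serial (axiom D): yes — every world has a successor (e.g. a R a).
Reflexive (axiom T): yes — every world is R-related to itself.
Transitive (axiom 4): no — a R e and e R b, but not a R b.
Euclidean (axiom 5): no — b R f and b R e, but not f R e.
So F validates K, D, T; S4 would additionally require R to be transitive. The strongest is T.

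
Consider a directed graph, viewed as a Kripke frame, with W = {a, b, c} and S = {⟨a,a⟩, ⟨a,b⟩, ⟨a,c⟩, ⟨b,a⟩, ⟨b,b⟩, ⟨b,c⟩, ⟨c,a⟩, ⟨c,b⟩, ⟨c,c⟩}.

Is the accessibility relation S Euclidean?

Euclidean: yes — any two successors of a common world are S-related.

Yes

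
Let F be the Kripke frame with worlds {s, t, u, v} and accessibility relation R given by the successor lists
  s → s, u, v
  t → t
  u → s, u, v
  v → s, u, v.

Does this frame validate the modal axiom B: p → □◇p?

Axiom B corresponds to the accessibility relation being symmetric.
Symmetric: yes — every pair in R has its reverse in R.

Yes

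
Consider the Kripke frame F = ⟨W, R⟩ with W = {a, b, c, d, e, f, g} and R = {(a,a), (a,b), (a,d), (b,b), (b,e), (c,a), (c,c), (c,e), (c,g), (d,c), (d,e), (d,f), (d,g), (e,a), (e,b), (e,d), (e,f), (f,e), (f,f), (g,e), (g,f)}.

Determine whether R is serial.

Yes

Serial: yes — every world has a successor (e.g. a R a).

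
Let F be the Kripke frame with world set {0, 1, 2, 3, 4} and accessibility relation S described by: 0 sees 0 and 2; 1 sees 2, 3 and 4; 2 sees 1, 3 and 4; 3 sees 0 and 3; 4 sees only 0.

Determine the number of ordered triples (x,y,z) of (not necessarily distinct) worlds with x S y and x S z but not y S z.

15

Enumerating: (0,2,0), (0,2,2), (1,2,2), (1,3,2), (1,3,4), (1,4,2), (1,4,3), (1,4,4), (2,1,1), (2,3,1), (2,3,4), (2,4,1), (2,4,3), (2,4,4), (3,0,3).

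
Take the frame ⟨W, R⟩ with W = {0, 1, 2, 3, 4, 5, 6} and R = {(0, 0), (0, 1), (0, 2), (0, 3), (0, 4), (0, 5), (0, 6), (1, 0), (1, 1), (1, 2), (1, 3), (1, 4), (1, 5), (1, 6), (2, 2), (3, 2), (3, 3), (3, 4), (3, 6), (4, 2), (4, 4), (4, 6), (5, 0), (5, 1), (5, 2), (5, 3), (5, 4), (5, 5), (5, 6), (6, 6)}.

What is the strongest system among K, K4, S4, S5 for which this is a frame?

Transitive (axiom 4): yes — every two-step R-path is closed by a direct edge.
Reflexive (axiom T): yes — every world is R-related to itself.
Euclidean (axiom 5): no — 0 R 2 and 0 R 1, but not 2 R 1.
So F validates K, K4, S4; S5 would additionally require R to be Euclidean. The strongest is S4.

S4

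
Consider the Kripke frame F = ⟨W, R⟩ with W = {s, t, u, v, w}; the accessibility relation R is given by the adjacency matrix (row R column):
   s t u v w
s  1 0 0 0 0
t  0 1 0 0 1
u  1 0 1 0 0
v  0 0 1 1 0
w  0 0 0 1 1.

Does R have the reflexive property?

Yes

Reflexive: yes — every world is R-related to itself.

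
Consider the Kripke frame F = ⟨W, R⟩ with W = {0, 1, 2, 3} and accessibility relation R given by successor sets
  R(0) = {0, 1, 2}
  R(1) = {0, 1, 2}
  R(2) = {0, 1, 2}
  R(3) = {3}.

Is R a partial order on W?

No

Reflexive: yes — every world is R-related to itself.
Transitive: yes — every two-step R-path is closed by a direct edge.
Antisymmetric: no — 0 R 1 and 1 R 0 with 0 ≠ 1.
So R is not a partial order.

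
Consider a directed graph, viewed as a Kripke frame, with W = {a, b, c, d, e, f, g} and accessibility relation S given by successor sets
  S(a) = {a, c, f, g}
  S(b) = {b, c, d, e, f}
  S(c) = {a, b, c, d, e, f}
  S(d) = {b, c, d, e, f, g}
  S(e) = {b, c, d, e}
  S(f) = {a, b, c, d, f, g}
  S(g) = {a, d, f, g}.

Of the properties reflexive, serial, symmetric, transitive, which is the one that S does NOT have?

transitive

Reflexive: yes — every world is S-related to itself.
Serial: yes — every world has a successor (e.g. a S a).
Symmetric: yes — every pair in S has its reverse in S.
Transitive: no — a S c and c S b, but not a S b.
Only transitive fails.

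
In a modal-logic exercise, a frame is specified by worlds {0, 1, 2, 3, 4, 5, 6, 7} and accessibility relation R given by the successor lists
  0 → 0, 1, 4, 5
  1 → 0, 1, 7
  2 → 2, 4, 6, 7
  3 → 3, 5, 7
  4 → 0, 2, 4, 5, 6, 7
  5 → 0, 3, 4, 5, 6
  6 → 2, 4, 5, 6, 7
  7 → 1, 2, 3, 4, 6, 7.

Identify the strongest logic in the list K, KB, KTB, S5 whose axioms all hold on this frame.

KTB

Symmetric (axiom B): yes — every pair in R has its reverse in R.
Reflexive (axiom T): yes — every world is R-related to itself.
Euclidean (axiom 5): no — 0 R 1 and 0 R 4, but not 1 R 4.
So F validates K, KB, KTB; S5 would additionally require R to be Euclidean. The strongest is KTB.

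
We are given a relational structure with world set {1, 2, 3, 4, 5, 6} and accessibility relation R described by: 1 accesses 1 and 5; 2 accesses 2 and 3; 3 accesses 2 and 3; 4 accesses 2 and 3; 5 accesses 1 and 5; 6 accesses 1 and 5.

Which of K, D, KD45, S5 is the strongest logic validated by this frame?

KD45

Serial (axiom D): yes — every world has a successor (e.g. 1 R 1).
Euclidean (axiom 5): yes — any two successors of a common world are R-related.
Transitive (axiom 4): yes — every two-step R-path is closed by a direct edge.
Reflexive (axiom T): no — 4 is not related to itself.
So F validates K, D, KD45; S5 would additionally require R to be reflexive. The strongest is KD45.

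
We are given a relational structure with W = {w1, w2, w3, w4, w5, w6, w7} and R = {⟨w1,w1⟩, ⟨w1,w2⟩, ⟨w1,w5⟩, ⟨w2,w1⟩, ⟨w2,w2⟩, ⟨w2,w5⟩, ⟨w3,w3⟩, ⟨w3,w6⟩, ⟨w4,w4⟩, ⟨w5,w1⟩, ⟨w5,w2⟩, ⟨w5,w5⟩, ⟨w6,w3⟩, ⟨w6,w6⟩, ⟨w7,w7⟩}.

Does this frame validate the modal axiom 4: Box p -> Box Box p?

By correspondence theory, 4 is valid on a frame iff R is transitive.
Transitive: yes — every two-step R-path is closed by a direct edge.

Yes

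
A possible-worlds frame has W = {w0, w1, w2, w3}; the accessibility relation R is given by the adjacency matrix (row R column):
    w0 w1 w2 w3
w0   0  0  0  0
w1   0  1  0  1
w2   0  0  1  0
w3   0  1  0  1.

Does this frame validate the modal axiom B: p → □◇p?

Yes

By correspondence theory, B is valid on a frame iff R is symmetric.
Symmetric: yes — every pair in R has its reverse in R.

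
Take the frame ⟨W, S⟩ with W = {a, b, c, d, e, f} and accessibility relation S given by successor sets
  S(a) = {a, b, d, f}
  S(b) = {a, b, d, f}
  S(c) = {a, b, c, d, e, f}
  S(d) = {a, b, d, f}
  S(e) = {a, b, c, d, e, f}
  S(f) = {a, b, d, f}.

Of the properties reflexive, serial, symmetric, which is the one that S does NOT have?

symmetric

Reflexive: yes — every world is S-related to itself.
Serial: yes — every world has a successor (e.g. a S a).
Symmetric: no — c S a but not a S c.
Only symmetric fails.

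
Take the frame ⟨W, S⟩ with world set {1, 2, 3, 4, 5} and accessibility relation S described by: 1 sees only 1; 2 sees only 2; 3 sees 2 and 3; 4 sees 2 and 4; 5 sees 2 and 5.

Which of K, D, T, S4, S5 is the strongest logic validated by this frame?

Serial (axiom D): yes — every world has a successor (e.g. 1 S 1).
Reflexive (axiom T): yes — every world is S-related to itself.
Transitive (axiom 4): yes — every two-step S-path is closed by a direct edge.
Euclidean (axiom 5): no — 3 S 2 and 3 S 3, but not 2 S 3.
So F validates K, D, T, S4; S5 would additionally require S to be Euclidean. The strongest is S4.

S4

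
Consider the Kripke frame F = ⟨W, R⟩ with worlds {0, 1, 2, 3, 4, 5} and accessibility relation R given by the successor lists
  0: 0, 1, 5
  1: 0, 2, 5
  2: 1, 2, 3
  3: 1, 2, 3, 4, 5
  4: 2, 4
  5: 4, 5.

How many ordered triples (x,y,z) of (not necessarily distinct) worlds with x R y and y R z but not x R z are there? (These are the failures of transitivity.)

14

Enumerating: (0,1,2), (0,5,4), (1,0,1), (1,2,1), (1,2,3), (1,5,4), (2,1,0), (2,1,5), (2,3,4), (2,3,5), (3,1,0), (4,2,1), (4,2,3), (5,4,2).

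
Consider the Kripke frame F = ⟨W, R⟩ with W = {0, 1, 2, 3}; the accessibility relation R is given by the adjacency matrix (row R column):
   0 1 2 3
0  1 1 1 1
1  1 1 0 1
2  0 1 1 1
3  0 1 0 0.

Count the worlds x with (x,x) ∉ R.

1

Enumerating: 3.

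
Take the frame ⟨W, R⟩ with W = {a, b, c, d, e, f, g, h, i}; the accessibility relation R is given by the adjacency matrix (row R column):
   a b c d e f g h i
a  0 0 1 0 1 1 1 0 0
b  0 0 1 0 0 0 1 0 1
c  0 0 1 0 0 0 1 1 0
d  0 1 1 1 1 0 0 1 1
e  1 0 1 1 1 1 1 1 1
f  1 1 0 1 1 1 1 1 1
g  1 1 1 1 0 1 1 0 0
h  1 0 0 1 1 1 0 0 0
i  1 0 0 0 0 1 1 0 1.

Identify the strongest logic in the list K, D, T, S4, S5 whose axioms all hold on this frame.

Serial (axiom D): yes — every world has a successor (e.g. a R c).
Reflexive (axiom T): no — a is not related to itself.
Transitive (axiom 4): no — a R c and c R h, but not a R h.
Euclidean (axiom 5): no — a R c and a R e, but not c R e.
So F validates K, D; T would additionally require R to be reflexive. The strongest is D.

D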